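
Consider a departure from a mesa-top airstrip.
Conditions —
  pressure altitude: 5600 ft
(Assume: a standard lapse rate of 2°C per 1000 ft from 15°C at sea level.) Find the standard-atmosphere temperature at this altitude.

3.8°C

ISA temperature = 15 − 2 × (5600/1000) = 15 − 11.2 = 3.8°C.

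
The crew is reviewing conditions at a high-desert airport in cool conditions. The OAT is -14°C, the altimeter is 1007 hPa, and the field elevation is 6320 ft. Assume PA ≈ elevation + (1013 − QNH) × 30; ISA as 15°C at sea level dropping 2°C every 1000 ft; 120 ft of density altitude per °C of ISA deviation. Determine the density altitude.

4580 ft

Pressure altitude = 6320 + (1013 − 1007) × 30 = 6320 + (+180) = 6500 ft.
ISA temperature at 6500 ft = 15 − 2 × (6500/1000) = 2°C.
ISA deviation = -14 − 2 = -16°C.
Density altitude = 6500 + 120 × (-16) = 4580 ft.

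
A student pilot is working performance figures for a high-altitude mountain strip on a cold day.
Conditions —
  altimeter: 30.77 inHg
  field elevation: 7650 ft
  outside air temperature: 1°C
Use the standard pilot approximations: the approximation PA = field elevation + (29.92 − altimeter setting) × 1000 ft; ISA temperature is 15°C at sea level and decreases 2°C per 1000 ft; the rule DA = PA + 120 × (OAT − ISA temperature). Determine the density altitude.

6752 ft

Pressure altitude = 7650 + (29.92 − 30.77) × 1000 = 7650 + (-850) = 6800 ft.
ISA temperature at 6800 ft = 15 − 2 × (6800/1000) = 1.4°C.
ISA deviation = 1 − 1.4 = -0.4°C.
Density altitude = 6800 + 120 × (-0.4) = 6752 ft.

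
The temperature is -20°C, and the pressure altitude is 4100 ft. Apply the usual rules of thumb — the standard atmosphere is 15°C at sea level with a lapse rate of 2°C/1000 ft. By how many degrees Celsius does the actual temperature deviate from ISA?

ISA temperature at 4100 ft = 15 − 2 × (4100/1000) = 6.8°C.
Deviation = OAT − ISA = -20 − 6.8 = -26.8°C.

ISA-26.8°C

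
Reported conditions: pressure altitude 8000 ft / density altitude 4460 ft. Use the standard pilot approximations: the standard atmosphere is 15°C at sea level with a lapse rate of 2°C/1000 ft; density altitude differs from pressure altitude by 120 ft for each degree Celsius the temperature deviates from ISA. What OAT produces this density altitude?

-30.5°C

Density altitude − pressure altitude = 4460 − 8000 = -3540 ft.
At 120 ft/°C that is an ISA deviation of -3540/120 = -29.5°C.
ISA temperature at 8000 ft = 15 − 2 × (8000/1000) = -1°C.
OAT = ISA + deviation = -1 + (-29.5) = -30.5°C.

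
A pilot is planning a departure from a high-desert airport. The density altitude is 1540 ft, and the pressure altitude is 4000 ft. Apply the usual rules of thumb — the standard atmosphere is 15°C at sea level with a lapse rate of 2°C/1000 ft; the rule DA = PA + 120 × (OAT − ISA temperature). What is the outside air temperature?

-13.5°C

Density altitude − pressure altitude = 1540 − 4000 = -2460 ft.
At 120 ft/°C that is an ISA deviation of -2460/120 = -20.5°C.
ISA temperature at 4000 ft = 15 − 2 × (4000/1000) = 7°C.
OAT = ISA + deviation = 7 + (-20.5) = -13.5°C.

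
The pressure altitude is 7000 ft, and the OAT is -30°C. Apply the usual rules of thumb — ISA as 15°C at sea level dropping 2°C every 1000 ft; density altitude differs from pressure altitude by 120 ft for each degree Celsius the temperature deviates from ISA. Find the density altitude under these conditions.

3280 ft

ISA temperature at 7000 ft = 15 − 2 × (7000/1000) = 1°C.
ISA deviation = -30 − 1 = -31°C.
Density altitude = 7000 + 120 × (-31) = 7000 + (-3720) = 3280 ft.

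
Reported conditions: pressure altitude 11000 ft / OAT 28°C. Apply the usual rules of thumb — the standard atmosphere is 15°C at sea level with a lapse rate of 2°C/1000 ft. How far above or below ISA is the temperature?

ISA temperature at 11000 ft = 15 − 2 × (11000/1000) = -7°C.
Deviation = OAT − ISA = 28 − (-7) = +35°C.

ISA+35°C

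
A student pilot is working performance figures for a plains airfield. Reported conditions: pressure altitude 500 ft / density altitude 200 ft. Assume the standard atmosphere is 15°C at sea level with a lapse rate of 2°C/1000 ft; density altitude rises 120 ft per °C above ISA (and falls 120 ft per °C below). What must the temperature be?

11.5°C

Density altitude − pressure altitude = 200 − 500 = -300 ft.
At 120 ft/°C that is an ISA deviation of -300/120 = -2.5°C.
ISA temperature at 500 ft = 15 − 2 × (500/1000) = 14°C.
OAT = ISA + deviation = 14 + (-2.5) = 11.5°C.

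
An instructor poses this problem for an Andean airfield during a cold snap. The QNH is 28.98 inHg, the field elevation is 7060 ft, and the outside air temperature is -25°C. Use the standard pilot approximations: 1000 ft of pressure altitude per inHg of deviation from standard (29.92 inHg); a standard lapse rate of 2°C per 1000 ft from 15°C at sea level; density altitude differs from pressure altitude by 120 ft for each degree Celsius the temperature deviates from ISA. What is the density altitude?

Pressure altitude = 7060 + (29.92 − 28.98) × 1000 = 7060 + (+940) = 8000 ft.
ISA temperature at 8000 ft = 15 − 2 × (8000/1000) = -1°C.
ISA deviation = -25 − (-1) = -24°C.
Density altitude = 8000 + 120 × (-24) = 5120 ft.

5120 ft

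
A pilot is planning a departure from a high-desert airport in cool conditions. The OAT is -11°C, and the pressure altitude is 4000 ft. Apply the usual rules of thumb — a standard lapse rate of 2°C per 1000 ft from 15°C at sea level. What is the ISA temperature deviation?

ISA temperature at 4000 ft = 15 − 2 × (4000/1000) = 7°C.
Deviation = OAT − ISA = -11 − 7 = -18°C.

ISA-18°C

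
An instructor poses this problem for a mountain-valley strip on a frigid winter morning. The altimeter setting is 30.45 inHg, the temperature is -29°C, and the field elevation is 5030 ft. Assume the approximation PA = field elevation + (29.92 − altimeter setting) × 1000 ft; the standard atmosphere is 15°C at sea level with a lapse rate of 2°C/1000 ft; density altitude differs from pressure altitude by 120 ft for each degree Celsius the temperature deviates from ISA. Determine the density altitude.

Pressure altitude = 5030 + (29.92 − 30.45) × 1000 = 5030 + (-530) = 4500 ft.
ISA temperature at 4500 ft = 15 − 2 × (4500/1000) = 6°C.
ISA deviation = -29 − 6 = -35°C.
Density altitude = 4500 + 120 × (-35) = 300 ft.

300 ft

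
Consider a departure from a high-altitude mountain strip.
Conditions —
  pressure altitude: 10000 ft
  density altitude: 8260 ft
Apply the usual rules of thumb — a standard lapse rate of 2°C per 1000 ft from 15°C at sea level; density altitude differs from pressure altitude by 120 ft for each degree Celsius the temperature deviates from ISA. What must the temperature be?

Density altitude − pressure altitude = 8260 − 10000 = -1740 ft.
At 120 ft/°C that is an ISA deviation of -1740/120 = -14.5°C.
ISA temperature at 10000 ft = 15 − 2 × (10000/1000) = -5°C.
OAT = ISA + deviation = -5 + (-14.5) = -19.5°C.

-19.5°C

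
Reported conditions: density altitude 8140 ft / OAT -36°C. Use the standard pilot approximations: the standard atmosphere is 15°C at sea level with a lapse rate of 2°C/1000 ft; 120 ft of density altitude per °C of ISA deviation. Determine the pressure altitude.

DA = PA + 120 × (OAT − (15 − 2·PA/1000)) = PA + 120·OAT − 1800 + 0.24·PA = 1.24·PA + 120·OAT − 1800.
So 1.24·PA = 8140 − 120 × (-36) + 1800 = 14260.
PA = 14260 / 1.24 = 11500 ft.

11500 ft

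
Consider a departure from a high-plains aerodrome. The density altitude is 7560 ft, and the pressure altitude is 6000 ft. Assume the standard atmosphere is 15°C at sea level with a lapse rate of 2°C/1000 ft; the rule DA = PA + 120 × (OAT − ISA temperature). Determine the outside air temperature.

Density altitude − pressure altitude = 7560 − 6000 = +1560 ft.
At 120 ft/°C that is an ISA deviation of 1560/120 = +13°C.
ISA temperature at 6000 ft = 15 − 2 × (6000/1000) = 3°C.
OAT = ISA + deviation = 3 + (+13) = 16°C.

16°C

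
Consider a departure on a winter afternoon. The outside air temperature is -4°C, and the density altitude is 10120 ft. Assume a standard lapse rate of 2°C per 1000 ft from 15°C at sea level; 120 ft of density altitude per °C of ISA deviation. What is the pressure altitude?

DA = PA + 120 × (OAT − (15 − 2·PA/1000)) = PA + 120·OAT − 1800 + 0.24·PA = 1.24·PA + 120·OAT − 1800.
So 1.24·PA = 10120 − 120 × (-4) + 1800 = 12400.
PA = 12400 / 1.24 = 10000 ft.

10000 ft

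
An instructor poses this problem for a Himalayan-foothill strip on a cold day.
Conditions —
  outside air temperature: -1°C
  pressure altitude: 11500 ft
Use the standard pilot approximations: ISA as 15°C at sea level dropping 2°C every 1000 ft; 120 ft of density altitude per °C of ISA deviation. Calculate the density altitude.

12340 ft

ISA temperature at 11500 ft = 15 − 2 × (11500/1000) = -8°C.
ISA deviation = -1 − (-8) = +7°C.
Density altitude = 11500 + 120 × (7) = 11500 + (+840) = 12340 ft.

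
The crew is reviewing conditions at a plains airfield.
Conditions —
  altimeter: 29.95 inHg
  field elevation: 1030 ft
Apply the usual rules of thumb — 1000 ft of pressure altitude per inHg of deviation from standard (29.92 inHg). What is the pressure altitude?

1000 ft

Pressure correction = (29.92 − 29.95) × 1000 = -30 ft.
Pressure altitude = 1030 + (-30) = 1000 ft.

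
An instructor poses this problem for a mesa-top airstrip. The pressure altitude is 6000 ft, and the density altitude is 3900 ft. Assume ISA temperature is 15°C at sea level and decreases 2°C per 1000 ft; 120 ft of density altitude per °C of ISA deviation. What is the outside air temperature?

Density altitude − pressure altitude = 3900 − 6000 = -2100 ft.
At 120 ft/°C that is an ISA deviation of -2100/120 = -17.5°C.
ISA temperature at 6000 ft = 15 − 2 × (6000/1000) = 3°C.
OAT = ISA + deviation = 3 + (-17.5) = -14.5°C.

-14.5°C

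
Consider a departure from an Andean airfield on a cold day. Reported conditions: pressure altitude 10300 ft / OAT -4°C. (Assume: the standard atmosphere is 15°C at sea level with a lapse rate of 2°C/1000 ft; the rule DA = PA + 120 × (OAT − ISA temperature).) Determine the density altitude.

10492 ft

ISA temperature at 10300 ft = 15 − 2 × (10300/1000) = -5.6°C.
ISA deviation = -4 − (-5.6) = +1.6°C.
Density altitude = 10300 + 120 × (1.6) = 10300 + (+192) = 10492 ft.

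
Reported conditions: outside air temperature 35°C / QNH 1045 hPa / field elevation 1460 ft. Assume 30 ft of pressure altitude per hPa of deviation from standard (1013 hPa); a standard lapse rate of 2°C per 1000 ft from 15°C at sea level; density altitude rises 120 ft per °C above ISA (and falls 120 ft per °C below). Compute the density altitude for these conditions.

3020 ft

Pressure altitude = 1460 + (1013 − 1045) × 30 = 1460 + (-960) = 500 ft.
ISA temperature at 500 ft = 15 − 2 × (500/1000) = 14°C.
ISA deviation = 35 − 14 = +21°C.
Density altitude = 500 + 120 × (21) = 3020 ft.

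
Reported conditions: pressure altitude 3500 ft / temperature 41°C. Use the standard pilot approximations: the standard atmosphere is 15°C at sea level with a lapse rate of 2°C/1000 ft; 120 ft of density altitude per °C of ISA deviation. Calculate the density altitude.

7460 ft

ISA temperature at 3500 ft = 15 − 2 × (3500/1000) = 8°C.
ISA deviation = 41 − 8 = +33°C.
Density altitude = 3500 + 120 × (33) = 3500 + (+3960) = 7460 ft.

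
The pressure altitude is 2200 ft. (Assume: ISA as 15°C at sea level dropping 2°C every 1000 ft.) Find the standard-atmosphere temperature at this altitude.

10.6°C

ISA temperature = 15 − 2 × (2200/1000) = 15 − 4.4 = 10.6°C.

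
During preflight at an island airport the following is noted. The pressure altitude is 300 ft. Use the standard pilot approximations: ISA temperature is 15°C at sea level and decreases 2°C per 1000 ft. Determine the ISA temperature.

14.4°C

ISA temperature = 15 − 2 × (300/1000) = 15 − 0.6 = 14.4°C.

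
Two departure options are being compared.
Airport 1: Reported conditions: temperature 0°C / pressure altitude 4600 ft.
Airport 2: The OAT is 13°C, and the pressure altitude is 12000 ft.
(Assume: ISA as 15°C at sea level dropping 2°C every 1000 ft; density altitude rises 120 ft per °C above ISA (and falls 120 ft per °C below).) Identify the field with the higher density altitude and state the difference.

Airport 2 by 10736 ft

Airport 1: ISA temp = 5.8°C, deviation -5.8°C, DA = 4600 + 120 × (-5.8) = 3904 ft.
Airport 2: ISA temp = -9°C, deviation +22°C, DA = 12000 + 120 × 22 = 14640 ft.
Airport 2 is higher by 14640 − 3904 = 10736 ft.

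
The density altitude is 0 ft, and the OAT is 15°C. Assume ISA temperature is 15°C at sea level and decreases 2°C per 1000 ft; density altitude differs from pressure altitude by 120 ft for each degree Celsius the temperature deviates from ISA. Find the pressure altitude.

DA = PA + 120 × (OAT − (15 − 2·PA/1000)) = PA + 120·OAT − 1800 + 0.24·PA = 1.24·PA + 120·OAT − 1800.
So 1.24·PA = 0 − 120 × 15 + 1800 = 0.
PA = 0 / 1.24 = 0 ft.

0 ft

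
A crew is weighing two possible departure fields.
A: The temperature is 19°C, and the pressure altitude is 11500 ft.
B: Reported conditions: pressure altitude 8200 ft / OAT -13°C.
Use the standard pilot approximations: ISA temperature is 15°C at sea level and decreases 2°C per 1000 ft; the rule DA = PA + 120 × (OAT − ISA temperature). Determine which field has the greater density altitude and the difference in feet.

A by 7932 ft

A: ISA temp = -8°C, deviation +27°C, DA = 11500 + 120 × 27 = 14740 ft.
B: ISA temp = -1.4°C, deviation -11.6°C, DA = 8200 + 120 × (-11.6) = 6808 ft.
A is higher by 14740 − 6808 = 7932 ft.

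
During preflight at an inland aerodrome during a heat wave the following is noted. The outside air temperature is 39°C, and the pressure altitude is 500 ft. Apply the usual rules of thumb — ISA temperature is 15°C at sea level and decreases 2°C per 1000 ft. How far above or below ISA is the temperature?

ISA temperature at 500 ft = 15 − 2 × (500/1000) = 14°C.
Deviation = OAT − ISA = 39 − 14 = +25°C.

ISA+25°C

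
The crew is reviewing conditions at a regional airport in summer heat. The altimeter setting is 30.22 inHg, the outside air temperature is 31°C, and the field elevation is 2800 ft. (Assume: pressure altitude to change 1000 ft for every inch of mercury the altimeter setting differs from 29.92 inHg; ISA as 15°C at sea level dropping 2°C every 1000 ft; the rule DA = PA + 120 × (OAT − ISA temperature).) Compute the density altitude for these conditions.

5020 ft

Pressure altitude = 2800 + (29.92 − 30.22) × 1000 = 2800 + (-300) = 2500 ft.
ISA temperature at 2500 ft = 15 − 2 × (2500/1000) = 10°C.
ISA deviation = 31 − 10 = +21°C.
Density altitude = 2500 + 120 × (21) = 5020 ft.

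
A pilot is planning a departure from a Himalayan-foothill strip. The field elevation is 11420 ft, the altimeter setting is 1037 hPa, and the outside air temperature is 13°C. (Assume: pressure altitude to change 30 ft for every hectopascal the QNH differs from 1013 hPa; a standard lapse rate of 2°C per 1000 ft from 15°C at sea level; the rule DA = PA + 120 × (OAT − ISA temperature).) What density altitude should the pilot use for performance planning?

Pressure altitude = 11420 + (1013 − 1037) × 30 = 11420 + (-720) = 10700 ft.
ISA temperature at 10700 ft = 15 − 2 × (10700/1000) = -6.4°C.
ISA deviation = 13 − (-6.4) = +19.4°C.
Density altitude = 10700 + 120 × (19.4) = 13028 ft.

13028 ft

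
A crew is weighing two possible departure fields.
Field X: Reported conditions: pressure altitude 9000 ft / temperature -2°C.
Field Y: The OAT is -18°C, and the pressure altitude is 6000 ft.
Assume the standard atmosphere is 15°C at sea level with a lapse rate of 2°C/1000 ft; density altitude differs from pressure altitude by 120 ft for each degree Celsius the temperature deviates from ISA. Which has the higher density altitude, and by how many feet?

Field X by 5640 ft

Field X: ISA temp = -3°C, deviation +1°C, DA = 9000 + 120 × 1 = 9120 ft.
Field Y: ISA temp = 3°C, deviation -21°C, DA = 6000 + 120 × (-21) = 3480 ft.
Field X is higher by 9120 − 3480 = 5640 ft.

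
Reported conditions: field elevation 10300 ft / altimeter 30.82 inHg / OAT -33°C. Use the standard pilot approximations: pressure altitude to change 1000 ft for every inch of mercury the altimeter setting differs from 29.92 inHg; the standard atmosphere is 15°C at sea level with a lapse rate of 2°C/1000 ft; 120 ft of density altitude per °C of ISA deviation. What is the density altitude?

5896 ft

Pressure altitude = 10300 + (29.92 − 30.82) × 1000 = 10300 + (-900) = 9400 ft.
ISA temperature at 9400 ft = 15 − 2 × (9400/1000) = -3.8°C.
ISA deviation = -33 − (-3.8) = -29.2°C.
Density altitude = 9400 + 120 × (-29.2) = 5896 ft.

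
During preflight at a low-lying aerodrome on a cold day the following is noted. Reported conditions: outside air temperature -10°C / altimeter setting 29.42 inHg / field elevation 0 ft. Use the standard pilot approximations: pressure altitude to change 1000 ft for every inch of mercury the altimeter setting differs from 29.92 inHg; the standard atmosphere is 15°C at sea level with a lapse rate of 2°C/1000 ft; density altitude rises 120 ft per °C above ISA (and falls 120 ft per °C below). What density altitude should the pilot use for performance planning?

-2380 ft

Pressure altitude = 0 + (29.92 − 29.42) × 1000 = 0 + (+500) = 500 ft.
ISA temperature at 500 ft = 15 − 2 × (500/1000) = 14°C.
ISA deviation = -10 − 14 = -24°C.
Density altitude = 500 + 120 × (-24) = -2380 ft.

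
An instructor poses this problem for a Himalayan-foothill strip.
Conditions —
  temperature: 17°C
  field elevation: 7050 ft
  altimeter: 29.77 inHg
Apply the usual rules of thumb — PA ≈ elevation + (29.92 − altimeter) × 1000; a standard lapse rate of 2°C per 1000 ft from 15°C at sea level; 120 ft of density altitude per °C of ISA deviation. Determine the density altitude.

Pressure altitude = 7050 + (29.92 − 29.77) × 1000 = 7050 + (+150) = 7200 ft.
ISA temperature at 7200 ft = 15 − 2 × (7200/1000) = 0.6°C.
ISA deviation = 17 − 0.6 = +16.4°C.
Density altitude = 7200 + 120 × (16.4) = 9168 ft.

9168 ft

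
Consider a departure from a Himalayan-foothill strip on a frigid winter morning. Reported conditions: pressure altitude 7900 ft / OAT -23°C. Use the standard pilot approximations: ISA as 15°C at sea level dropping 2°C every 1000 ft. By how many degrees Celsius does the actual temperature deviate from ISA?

ISA temperature at 7900 ft = 15 − 2 × (7900/1000) = -0.8°C.
Deviation = OAT − ISA = -23 − (-0.8) = -22.2°C.

ISA-22.2°C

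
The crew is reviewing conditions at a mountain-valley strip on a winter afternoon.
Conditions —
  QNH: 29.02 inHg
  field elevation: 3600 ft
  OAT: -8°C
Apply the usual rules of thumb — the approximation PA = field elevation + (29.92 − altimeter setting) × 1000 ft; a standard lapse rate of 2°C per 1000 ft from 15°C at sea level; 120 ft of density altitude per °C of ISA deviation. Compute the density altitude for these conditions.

2820 ft

Pressure altitude = 3600 + (29.92 − 29.02) × 1000 = 3600 + (+900) = 4500 ft.
ISA temperature at 4500 ft = 15 − 2 × (4500/1000) = 6°C.
ISA deviation = -8 − 6 = -14°C.
Density altitude = 4500 + 120 × (-14) = 2820 ft.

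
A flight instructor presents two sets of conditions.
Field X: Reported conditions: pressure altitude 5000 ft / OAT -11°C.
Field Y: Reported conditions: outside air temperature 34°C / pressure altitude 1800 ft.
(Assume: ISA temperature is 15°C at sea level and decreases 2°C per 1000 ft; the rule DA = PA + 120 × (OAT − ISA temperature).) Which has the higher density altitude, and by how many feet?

Field X: ISA temp = 5°C, deviation -16°C, DA = 5000 + 120 × (-16) = 3080 ft.
Field Y: ISA temp = 11.4°C, deviation +22.6°C, DA = 1800 + 120 × 22.6 = 4512 ft.
Field Y is higher by 4512 − 3080 = 1432 ft.

Field Y by 1432 ft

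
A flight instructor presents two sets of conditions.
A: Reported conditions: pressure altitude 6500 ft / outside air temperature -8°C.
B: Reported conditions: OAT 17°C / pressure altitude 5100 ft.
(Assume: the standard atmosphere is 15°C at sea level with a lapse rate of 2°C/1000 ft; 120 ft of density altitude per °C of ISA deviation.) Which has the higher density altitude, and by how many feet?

B by 1264 ft

A: ISA temp = 2°C, deviation -10°C, DA = 6500 + 120 × (-10) = 5300 ft.
B: ISA temp = 4.8°C, deviation +12.2°C, DA = 5100 + 120 × 12.2 = 6564 ft.
B is higher by 6564 − 5300 = 1264 ft.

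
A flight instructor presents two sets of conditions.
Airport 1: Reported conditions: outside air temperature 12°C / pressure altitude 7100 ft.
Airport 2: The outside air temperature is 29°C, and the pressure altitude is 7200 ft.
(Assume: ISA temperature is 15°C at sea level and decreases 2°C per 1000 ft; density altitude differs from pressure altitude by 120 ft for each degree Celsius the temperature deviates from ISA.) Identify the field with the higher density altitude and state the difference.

Airport 2 by 2164 ft

Airport 1: ISA temp = 0.8°C, deviation +11.2°C, DA = 7100 + 120 × 11.2 = 8444 ft.
Airport 2: ISA temp = 0.6°C, deviation +28.4°C, DA = 7200 + 120 × 28.4 = 10608 ft.
Airport 2 is higher by 10608 − 8444 = 2164 ft.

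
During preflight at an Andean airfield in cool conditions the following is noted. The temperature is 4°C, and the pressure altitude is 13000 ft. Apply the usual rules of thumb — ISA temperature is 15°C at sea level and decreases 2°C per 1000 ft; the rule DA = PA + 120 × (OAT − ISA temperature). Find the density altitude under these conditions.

14800 ft

ISA temperature at 13000 ft = 15 − 2 × (13000/1000) = -11°C.
ISA deviation = 4 − (-11) = +15°C.
Density altitude = 13000 + 120 × (15) = 13000 + (+1800) = 14800 ft.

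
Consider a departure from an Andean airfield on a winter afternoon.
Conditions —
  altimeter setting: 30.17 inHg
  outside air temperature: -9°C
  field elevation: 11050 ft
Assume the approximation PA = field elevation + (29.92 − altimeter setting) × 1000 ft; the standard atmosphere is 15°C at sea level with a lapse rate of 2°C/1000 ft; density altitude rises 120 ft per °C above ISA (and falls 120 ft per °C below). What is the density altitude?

Pressure altitude = 11050 + (29.92 − 30.17) × 1000 = 11050 + (-250) = 10800 ft.
ISA temperature at 10800 ft = 15 − 2 × (10800/1000) = -6.6°C.
ISA deviation = -9 − (-6.6) = -2.4°C.
Density altitude = 10800 + 120 × (-2.4) = 10512 ft.

10512 ft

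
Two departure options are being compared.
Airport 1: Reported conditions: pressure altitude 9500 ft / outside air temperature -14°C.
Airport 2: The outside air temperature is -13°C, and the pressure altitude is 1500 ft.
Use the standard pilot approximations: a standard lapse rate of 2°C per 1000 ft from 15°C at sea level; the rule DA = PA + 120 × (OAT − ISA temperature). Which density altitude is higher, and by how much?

Airport 1 by 9800 ft

Airport 1: ISA temp = -4°C, deviation -10°C, DA = 9500 + 120 × (-10) = 8300 ft.
Airport 2: ISA temp = 12°C, deviation -25°C, DA = 1500 + 120 × (-25) = -1500 ft.
Airport 1 is higher by 8300 − (-1500) = 9800 ft.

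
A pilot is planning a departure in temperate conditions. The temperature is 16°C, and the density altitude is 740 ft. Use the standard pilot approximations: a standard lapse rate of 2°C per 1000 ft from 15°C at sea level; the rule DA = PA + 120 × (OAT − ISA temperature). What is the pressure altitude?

DA = PA + 120 × (OAT − (15 − 2·PA/1000)) = PA + 120·OAT − 1800 + 0.24·PA = 1.24·PA + 120·OAT − 1800.
So 1.24·PA = 740 − 120 × 16 + 1800 = 620.
PA = 620 / 1.24 = 500 ft.

500 ft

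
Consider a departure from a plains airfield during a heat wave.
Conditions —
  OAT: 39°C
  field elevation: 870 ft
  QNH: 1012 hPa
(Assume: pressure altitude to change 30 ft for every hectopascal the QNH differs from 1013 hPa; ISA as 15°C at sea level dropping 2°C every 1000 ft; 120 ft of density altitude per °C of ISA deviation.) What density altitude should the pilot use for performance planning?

3996 ft

Pressure altitude = 870 + (1013 − 1012) × 30 = 870 + (+30) = 900 ft.
ISA temperature at 900 ft = 15 − 2 × (900/1000) = 13.2°C.
ISA deviation = 39 − 13.2 = +25.8°C.
Density altitude = 900 + 120 × (25.8) = 3996 ft.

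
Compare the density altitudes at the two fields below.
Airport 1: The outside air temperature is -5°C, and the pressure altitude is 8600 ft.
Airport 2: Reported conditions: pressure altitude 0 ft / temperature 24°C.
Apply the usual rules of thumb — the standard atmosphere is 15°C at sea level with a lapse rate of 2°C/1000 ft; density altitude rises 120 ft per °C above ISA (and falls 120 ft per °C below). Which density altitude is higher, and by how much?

Airport 1: ISA temp = -2.2°C, deviation -2.8°C, DA = 8600 + 120 × (-2.8) = 8264 ft.
Airport 2: ISA temp = 15°C, deviation +9°C, DA = 0 + 120 × 9 = 1080 ft.
Airport 1 is higher by 8264 − 1080 = 7184 ft.

Airport 1 by 7184 ft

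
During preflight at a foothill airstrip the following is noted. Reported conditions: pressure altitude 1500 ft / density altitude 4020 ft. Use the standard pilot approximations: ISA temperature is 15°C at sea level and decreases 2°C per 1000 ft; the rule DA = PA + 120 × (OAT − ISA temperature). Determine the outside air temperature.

Density altitude − pressure altitude = 4020 − 1500 = +2520 ft.
At 120 ft/°C that is an ISA deviation of 2520/120 = +21°C.
ISA temperature at 1500 ft = 15 − 2 × (1500/1000) = 12°C.
OAT = ISA + deviation = 12 + (+21) = 33°C.

33°C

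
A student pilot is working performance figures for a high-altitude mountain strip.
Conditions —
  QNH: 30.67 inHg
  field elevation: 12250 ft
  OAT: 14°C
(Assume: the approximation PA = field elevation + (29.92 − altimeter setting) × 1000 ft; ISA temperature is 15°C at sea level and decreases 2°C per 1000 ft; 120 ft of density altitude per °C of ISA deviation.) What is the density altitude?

14140 ft

Pressure altitude = 12250 + (29.92 − 30.67) × 1000 = 12250 + (-750) = 11500 ft.
ISA temperature at 11500 ft = 15 − 2 × (11500/1000) = -8°C.
ISA deviation = 14 − (-8) = +22°C.
Density altitude = 11500 + 120 × (22) = 14140 ft.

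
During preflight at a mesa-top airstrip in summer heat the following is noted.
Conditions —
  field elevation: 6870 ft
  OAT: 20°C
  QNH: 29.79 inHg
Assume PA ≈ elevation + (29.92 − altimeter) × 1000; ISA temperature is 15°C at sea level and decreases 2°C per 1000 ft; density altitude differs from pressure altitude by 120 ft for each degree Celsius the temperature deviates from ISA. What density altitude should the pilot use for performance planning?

9280 ft

Pressure altitude = 6870 + (29.92 − 29.79) × 1000 = 6870 + (+130) = 7000 ft.
ISA temperature at 7000 ft = 15 − 2 × (7000/1000) = 1°C.
ISA deviation = 20 − 1 = +19°C.
Density altitude = 7000 + 120 × (19) = 9280 ft.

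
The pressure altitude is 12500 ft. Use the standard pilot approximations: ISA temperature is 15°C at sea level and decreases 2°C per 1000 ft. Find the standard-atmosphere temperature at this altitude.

ISA temperature = 15 − 2 × (12500/1000) = 15 − 25 = -10°C.

-10°C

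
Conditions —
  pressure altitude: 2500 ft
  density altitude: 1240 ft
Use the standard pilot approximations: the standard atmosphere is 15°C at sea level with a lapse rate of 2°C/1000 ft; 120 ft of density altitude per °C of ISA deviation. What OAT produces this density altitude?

Density altitude − pressure altitude = 1240 − 2500 = -1260 ft.
At 120 ft/°C that is an ISA deviation of -1260/120 = -10.5°C.
ISA temperature at 2500 ft = 15 − 2 × (2500/1000) = 10°C.
OAT = ISA + deviation = 10 + (-10.5) = -0.5°C.

-0.5°C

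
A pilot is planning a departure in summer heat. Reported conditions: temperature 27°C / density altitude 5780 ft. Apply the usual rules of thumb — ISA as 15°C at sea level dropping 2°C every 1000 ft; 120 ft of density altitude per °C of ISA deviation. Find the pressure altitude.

DA = PA + 120 × (OAT − (15 − 2·PA/1000)) = PA + 120·OAT − 1800 + 0.24·PA = 1.24·PA + 120·OAT − 1800.
So 1.24·PA = 5780 − 120 × 27 + 1800 = 4340.
PA = 4340 / 1.24 = 3500 ft.

3500 ft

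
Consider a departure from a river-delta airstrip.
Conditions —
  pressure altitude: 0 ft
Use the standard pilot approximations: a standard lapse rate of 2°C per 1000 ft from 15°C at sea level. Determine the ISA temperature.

15°C

ISA temperature = 15 − 2 × (0/1000) = 15 − 0 = 15°C.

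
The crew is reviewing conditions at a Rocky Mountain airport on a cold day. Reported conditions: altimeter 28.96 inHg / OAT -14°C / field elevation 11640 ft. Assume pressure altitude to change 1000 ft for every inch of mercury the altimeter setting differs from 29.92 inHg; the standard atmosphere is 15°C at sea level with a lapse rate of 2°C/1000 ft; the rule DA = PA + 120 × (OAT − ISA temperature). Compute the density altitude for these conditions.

12144 ft

Pressure altitude = 11640 + (29.92 − 28.96) × 1000 = 11640 + (+960) = 12600 ft.
ISA temperature at 12600 ft = 15 − 2 × (12600/1000) = -10.2°C.
ISA deviation = -14 − (-10.2) = -3.8°C.
Density altitude = 12600 + 120 × (-3.8) = 12144 ft.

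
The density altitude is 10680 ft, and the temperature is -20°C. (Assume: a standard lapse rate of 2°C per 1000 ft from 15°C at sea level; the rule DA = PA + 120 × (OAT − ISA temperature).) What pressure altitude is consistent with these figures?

DA = PA + 120 × (OAT − (15 − 2·PA/1000)) = PA + 120·OAT − 1800 + 0.24·PA = 1.24·PA + 120·OAT − 1800.
So 1.24·PA = 10680 − 120 × (-20) + 1800 = 14880.
PA = 14880 / 1.24 = 12000 ft.

12000 ft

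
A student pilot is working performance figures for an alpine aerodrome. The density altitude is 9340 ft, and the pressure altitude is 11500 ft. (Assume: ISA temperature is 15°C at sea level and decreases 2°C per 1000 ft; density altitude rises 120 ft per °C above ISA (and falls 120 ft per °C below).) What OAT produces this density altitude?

Density altitude − pressure altitude = 9340 − 11500 = -2160 ft.
At 120 ft/°C that is an ISA deviation of -2160/120 = -18°C.
ISA temperature at 11500 ft = 15 − 2 × (11500/1000) = -8°C.
OAT = ISA + deviation = -8 + (-18) = -26°C.

-26°C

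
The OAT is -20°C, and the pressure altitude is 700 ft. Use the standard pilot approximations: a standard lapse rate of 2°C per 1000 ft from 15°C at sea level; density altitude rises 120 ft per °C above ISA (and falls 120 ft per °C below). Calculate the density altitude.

ISA temperature at 700 ft = 15 − 2 × (700/1000) = 13.6°C.
ISA deviation = -20 − 13.6 = -33.6°C.
Density altitude = 700 + 120 × (-33.6) = 700 + (-4032) = -3332 ft.

-3332 ft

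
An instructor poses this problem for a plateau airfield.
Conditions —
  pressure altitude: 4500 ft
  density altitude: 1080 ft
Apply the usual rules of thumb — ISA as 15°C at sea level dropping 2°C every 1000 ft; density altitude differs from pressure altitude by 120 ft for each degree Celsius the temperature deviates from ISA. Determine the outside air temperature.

-22.5°C

Density altitude − pressure altitude = 1080 − 4500 = -3420 ft.
At 120 ft/°C that is an ISA deviation of -3420/120 = -28.5°C.
ISA temperature at 4500 ft = 15 − 2 × (4500/1000) = 6°C.
OAT = ISA + deviation = 6 + (-28.5) = -22.5°C.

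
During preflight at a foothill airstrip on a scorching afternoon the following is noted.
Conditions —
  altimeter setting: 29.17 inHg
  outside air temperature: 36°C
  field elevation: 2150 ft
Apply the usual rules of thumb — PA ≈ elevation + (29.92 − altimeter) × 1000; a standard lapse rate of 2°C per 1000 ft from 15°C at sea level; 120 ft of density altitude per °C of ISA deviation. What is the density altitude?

6116 ft

Pressure altitude = 2150 + (29.92 − 29.17) × 1000 = 2150 + (+750) = 2900 ft.
ISA temperature at 2900 ft = 15 − 2 × (2900/1000) = 9.2°C.
ISA deviation = 36 − 9.2 = +26.8°C.
Density altitude = 2900 + 120 × (26.8) = 6116 ft.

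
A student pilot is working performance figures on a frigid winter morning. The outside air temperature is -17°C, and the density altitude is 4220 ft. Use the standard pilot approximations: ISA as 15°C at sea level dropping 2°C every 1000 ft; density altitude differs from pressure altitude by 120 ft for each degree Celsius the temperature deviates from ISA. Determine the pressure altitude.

6500 ft

DA = PA + 120 × (OAT − (15 − 2·PA/1000)) = PA + 120·OAT − 1800 + 0.24·PA = 1.24·PA + 120·OAT − 1800.
So 1.24·PA = 4220 − 120 × (-17) + 1800 = 8060.
PA = 8060 / 1.24 = 6500 ft.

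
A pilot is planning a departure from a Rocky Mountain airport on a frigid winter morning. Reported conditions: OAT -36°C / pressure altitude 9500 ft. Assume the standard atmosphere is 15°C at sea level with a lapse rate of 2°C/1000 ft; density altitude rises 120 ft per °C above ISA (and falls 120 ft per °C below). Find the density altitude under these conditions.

ISA temperature at 9500 ft = 15 − 2 × (9500/1000) = -4°C.
ISA deviation = -36 − (-4) = -32°C.
Density altitude = 9500 + 120 × (-32) = 9500 + (-3840) = 5660 ft.

5660 ft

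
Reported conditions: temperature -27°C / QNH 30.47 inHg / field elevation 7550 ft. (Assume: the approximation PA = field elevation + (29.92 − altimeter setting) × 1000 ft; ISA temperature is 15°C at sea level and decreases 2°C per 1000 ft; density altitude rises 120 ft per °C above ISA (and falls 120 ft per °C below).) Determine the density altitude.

3640 ft

Pressure altitude = 7550 + (29.92 − 30.47) × 1000 = 7550 + (-550) = 7000 ft.
ISA temperature at 7000 ft = 15 − 2 × (7000/1000) = 1°C.
ISA deviation = -27 − 1 = -28°C.
Density altitude = 7000 + 120 × (-28) = 3640 ft.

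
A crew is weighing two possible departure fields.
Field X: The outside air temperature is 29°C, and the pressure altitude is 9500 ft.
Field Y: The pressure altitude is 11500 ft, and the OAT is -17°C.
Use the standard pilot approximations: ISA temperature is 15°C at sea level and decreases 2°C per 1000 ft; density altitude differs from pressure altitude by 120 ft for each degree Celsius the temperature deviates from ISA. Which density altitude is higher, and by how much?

Field X by 3040 ft

Field X: ISA temp = -4°C, deviation +33°C, DA = 9500 + 120 × 33 = 13460 ft.
Field Y: ISA temp = -8°C, deviation -9°C, DA = 11500 + 120 × (-9) = 10420 ft.
Field X is higher by 13460 − 10420 = 3040 ft.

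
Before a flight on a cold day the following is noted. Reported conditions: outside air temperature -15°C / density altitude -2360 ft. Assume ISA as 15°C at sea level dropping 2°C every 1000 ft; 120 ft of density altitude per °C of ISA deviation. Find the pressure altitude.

1000 ft

DA = PA + 120 × (OAT − (15 − 2·PA/1000)) = PA + 120·OAT − 1800 + 0.24·PA = 1.24·PA + 120·OAT − 1800.
So 1.24·PA = -2360 − 120 × (-15) + 1800 = 1240.
PA = 1240 / 1.24 = 1000 ft.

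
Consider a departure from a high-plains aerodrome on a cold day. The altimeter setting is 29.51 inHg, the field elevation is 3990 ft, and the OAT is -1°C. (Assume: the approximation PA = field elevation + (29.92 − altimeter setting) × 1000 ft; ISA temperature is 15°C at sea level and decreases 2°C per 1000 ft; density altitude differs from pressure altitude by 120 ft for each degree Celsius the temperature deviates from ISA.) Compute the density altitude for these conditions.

Pressure altitude = 3990 + (29.92 − 29.51) × 1000 = 3990 + (+410) = 4400 ft.
ISA temperature at 4400 ft = 15 − 2 × (4400/1000) = 6.2°C.
ISA deviation = -1 − 6.2 = -7.2°C.
Density altitude = 4400 + 120 × (-7.2) = 3536 ft.

3536 ft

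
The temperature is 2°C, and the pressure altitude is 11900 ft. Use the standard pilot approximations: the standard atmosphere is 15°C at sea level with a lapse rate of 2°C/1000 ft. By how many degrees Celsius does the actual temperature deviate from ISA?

ISA temperature at 11900 ft = 15 − 2 × (11900/1000) = -8.8°C.
Deviation = OAT − ISA = 2 − (-8.8) = +10.8°C.

ISA+10.8°C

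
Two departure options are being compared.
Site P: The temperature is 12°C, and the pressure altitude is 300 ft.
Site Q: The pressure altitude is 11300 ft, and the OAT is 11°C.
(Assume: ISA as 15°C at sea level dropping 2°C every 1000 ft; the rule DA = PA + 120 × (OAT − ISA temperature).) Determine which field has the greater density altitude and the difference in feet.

Site Q by 13520 ft

Site P: ISA temp = 14.4°C, deviation -2.4°C, DA = 300 + 120 × (-2.4) = 12 ft.
Site Q: ISA temp = -7.6°C, deviation +18.6°C, DA = 11300 + 120 × 18.6 = 13532 ft.
Site Q is higher by 13532 − 12 = 13520 ft.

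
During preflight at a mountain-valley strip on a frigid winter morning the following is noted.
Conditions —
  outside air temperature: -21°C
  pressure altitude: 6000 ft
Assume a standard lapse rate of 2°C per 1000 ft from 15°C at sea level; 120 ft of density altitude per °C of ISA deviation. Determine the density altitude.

ISA temperature at 6000 ft = 15 − 2 × (6000/1000) = 3°C.
ISA deviation = -21 − 3 = -24°C.
Density altitude = 6000 + 120 × (-24) = 6000 + (-2880) = 3120 ft.

3120 ft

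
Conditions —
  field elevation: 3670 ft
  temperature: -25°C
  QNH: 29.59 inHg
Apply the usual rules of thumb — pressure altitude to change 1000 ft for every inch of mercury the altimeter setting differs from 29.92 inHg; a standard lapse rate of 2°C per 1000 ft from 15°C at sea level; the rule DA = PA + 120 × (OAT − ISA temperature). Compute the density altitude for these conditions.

160 ft

Pressure altitude = 3670 + (29.92 − 29.59) × 1000 = 3670 + (+330) = 4000 ft.
ISA temperature at 4000 ft = 15 − 2 × (4000/1000) = 7°C.
ISA deviation = -25 − 7 = -32°C.
Density altitude = 4000 + 120 × (-32) = 160 ft.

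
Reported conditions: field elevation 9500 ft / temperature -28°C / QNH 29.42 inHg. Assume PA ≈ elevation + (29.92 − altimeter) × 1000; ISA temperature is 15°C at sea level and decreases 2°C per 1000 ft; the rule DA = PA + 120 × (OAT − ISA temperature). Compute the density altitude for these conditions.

Pressure altitude = 9500 + (29.92 − 29.42) × 1000 = 9500 + (+500) = 10000 ft.
ISA temperature at 10000 ft = 15 − 2 × (10000/1000) = -5°C.
ISA deviation = -28 − (-5) = -23°C.
Density altitude = 10000 + 120 × (-23) = 7240 ft.

7240 ft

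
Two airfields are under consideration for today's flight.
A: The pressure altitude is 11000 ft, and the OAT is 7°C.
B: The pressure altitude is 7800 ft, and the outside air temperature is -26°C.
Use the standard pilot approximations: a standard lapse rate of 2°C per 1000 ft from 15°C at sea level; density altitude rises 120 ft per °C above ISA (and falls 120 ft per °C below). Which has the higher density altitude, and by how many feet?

A: ISA temp = -7°C, deviation +14°C, DA = 11000 + 120 × 14 = 12680 ft.
B: ISA temp = -0.6°C, deviation -25.4°C, DA = 7800 + 120 × (-25.4) = 4752 ft.
A is higher by 12680 − 4752 = 7928 ft.

A by 7928 ft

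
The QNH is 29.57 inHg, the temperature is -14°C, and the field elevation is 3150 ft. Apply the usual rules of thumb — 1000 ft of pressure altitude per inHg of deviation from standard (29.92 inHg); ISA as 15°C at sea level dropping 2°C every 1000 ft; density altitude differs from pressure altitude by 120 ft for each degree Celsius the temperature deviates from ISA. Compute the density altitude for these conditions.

860 ft

Pressure altitude = 3150 + (29.92 − 29.57) × 1000 = 3150 + (+350) = 3500 ft.
ISA temperature at 3500 ft = 15 − 2 × (3500/1000) = 8°C.
ISA deviation = -14 − 8 = -22°C.
Density altitude = 3500 + 120 × (-22) = 860 ft.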